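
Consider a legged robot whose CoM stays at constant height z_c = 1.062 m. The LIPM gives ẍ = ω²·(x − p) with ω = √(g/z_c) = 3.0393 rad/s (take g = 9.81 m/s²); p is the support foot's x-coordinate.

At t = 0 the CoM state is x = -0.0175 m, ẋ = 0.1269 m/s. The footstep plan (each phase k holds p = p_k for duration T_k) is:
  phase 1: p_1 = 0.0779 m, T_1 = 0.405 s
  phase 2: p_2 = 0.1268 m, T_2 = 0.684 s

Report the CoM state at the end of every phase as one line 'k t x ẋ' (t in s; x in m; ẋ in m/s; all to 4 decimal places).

1 0.4050 -0.0340 -0.2183
2 1.0890 -0.8087 -2.8094

phase 1: p=0.0779, T=0.405, ωT=1.230916, cosh=1.858196, sinh=1.566171; start (x,ẋ)=(-0.017500, 0.126900) → end (x,ẋ)=(-0.033979, -0.218305)
phase 2: p=0.1268, T=0.684, ωT=2.078881, cosh=4.060294, sinh=3.935224; start (x,ẋ)=(-0.033979, -0.218305) → end (x,ẋ)=(-0.808669, -2.809358)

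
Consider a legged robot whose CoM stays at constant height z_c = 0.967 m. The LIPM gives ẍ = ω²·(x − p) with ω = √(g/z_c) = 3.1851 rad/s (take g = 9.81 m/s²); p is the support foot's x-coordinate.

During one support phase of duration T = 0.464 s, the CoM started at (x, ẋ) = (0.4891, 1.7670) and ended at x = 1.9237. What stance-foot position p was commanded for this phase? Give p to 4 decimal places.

p = 0.2732

ωT = 3.1851·0.464 = 1.477886; cosh(ωT) = 2.305895, sinh(ωT) = 2.077776
x(T) = p + (x₀−p)·cosh(ωT) + (ẋ₀/ω)·sinh(ωT) ⇒ p·(1 − cosh) = x(T) − x₀·cosh − (ẋ₀/ω)·sinh
numerator   = 1.9237 − (0.4891)·2.305895 − (1.7670/3.1851)·2.077776 = -0.356802
denominator = 1 − 2.305895 = -1.305895
p = -0.356802 / -1.305895 = 0.2732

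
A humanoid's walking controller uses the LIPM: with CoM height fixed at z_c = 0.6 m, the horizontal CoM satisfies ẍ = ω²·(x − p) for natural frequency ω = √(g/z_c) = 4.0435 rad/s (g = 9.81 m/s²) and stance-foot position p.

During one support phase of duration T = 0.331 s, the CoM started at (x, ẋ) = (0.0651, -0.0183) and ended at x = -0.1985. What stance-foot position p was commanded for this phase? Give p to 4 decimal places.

ωT = 4.0435·0.331 = 1.338399; cosh(ωT) = 2.037599, sinh(ωT) = 1.775333
x(T) = p + (x₀−p)·cosh(ωT) + (ẋ₀/ω)·sinh(ωT) ⇒ p·(1 − cosh) = x(T) − x₀·cosh − (ẋ₀/ω)·sinh
numerator   = -0.1985 − (0.0651)·2.037599 − (-0.0183/4.0435)·1.775333 = -0.323113
denominator = 1 − 2.037599 = -1.037599
p = -0.323113 / -1.037599 = 0.3114

p = 0.3114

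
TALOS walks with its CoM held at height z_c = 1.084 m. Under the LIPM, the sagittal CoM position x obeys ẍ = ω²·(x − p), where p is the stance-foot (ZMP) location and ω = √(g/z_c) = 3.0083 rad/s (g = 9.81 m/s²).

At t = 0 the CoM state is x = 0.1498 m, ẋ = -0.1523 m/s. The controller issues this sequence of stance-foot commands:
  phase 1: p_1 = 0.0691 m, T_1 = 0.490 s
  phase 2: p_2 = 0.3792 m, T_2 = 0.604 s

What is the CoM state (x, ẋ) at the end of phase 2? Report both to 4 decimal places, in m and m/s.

x = -0.1936, ẋ = -1.5862

phase 1: p=0.0691, T=0.490, ωT=1.474067, cosh=2.297976, sinh=2.068984; start (x,ẋ)=(0.149800, -0.152300) → end (x,ẋ)=(0.149801, 0.152305)
phase 2: p=0.3792, T=0.604, ωT=1.817013, cosh=3.157981, sinh=2.995471; start (x,ẋ)=(0.149801, 0.152305) → end (x,ẋ)=(-0.193582, -1.586201)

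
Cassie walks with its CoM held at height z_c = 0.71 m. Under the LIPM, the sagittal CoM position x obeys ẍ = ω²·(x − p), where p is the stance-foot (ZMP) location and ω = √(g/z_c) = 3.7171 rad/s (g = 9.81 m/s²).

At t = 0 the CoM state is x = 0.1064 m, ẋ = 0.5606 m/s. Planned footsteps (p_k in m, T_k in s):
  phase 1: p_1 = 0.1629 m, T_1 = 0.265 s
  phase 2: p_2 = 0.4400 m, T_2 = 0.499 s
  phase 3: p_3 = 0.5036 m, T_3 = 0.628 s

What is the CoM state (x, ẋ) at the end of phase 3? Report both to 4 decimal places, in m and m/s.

phase 1: p=0.1629, T=0.265, ωT=0.985032, cosh=1.525662, sinh=1.152234; start (x,ẋ)=(0.106400, 0.560600) → end (x,ẋ)=(0.250476, 0.613298)
phase 2: p=0.4400, T=0.499, ωT=1.854833, cosh=3.273555, sinh=3.117076; start (x,ẋ)=(0.250476, 0.613298) → end (x,ẋ)=(0.333881, -0.188250)
phase 3: p=0.5036, T=0.628, ωT=2.334339, cosh=5.209753, sinh=5.112879; start (x,ẋ)=(0.333881, -0.188250) → end (x,ẋ)=(-0.639533, -4.206263)

x = -0.6395, ẋ = -4.2063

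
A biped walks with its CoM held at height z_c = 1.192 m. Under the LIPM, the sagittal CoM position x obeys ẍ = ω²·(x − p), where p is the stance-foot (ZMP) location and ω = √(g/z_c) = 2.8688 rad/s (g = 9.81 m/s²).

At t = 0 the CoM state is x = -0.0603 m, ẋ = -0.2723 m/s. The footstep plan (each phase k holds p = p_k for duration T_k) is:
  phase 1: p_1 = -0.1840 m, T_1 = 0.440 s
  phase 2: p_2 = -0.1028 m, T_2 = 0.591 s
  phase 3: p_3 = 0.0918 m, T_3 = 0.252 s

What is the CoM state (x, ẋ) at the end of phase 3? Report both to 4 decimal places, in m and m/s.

phase 1: p=-0.1840, T=0.440, ωT=1.262272, cosh=1.908225, sinh=1.625215; start (x,ẋ)=(-0.060300, -0.272300) → end (x,ẋ)=(-0.102214, 0.057131)
phase 2: p=-0.1028, T=0.591, ωT=1.695461, cosh=2.816336, sinh=2.632821; start (x,ẋ)=(-0.102214, 0.057131) → end (x,ẋ)=(-0.048719, 0.165325)
phase 3: p=0.0918, T=0.252, ωT=0.722938, cosh=1.272901, sinh=0.787576; start (x,ẋ)=(-0.048719, 0.165325) → end (x,ẋ)=(-0.041679, -0.107046)

x = -0.0417, ẋ = -0.1070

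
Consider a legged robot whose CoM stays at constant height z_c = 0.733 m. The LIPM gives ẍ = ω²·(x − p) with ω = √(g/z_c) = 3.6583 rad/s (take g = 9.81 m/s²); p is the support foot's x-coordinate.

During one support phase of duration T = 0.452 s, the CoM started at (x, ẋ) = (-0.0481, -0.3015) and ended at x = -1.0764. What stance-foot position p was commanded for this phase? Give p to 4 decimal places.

ωT = 3.6583·0.452 = 1.653552; cosh(ωT) = 2.708437, sinh(ωT) = 2.517068
x(T) = p + (x₀−p)·cosh(ωT) + (ẋ₀/ω)·sinh(ωT) ⇒ p·(1 − cosh) = x(T) − x₀·cosh − (ẋ₀/ω)·sinh
numerator   = -1.0764 − (-0.0481)·2.708437 − (-0.3015/3.6583)·2.517068 = -0.738679
denominator = 1 − 2.708437 = -1.708437
p = -0.738679 / -1.708437 = 0.4324

p = 0.4324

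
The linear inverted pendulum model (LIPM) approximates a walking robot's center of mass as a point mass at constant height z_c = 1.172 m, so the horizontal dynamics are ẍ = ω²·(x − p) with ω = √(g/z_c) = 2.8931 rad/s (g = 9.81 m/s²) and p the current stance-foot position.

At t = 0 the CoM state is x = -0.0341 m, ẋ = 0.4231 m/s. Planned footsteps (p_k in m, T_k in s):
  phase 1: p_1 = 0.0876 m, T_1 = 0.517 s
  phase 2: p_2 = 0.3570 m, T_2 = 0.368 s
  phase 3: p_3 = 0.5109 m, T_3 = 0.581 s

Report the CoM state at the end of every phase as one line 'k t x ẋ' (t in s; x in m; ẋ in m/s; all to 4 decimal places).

1 0.5170 0.1123 0.2453
2 0.8850 0.0684 -0.5063
3 1.4660 -1.1721 -4.7249

phase 1: p=0.0876, T=0.517, ωT=1.495733, cosh=2.343345, sinh=2.119260; start (x,ẋ)=(-0.034100, 0.423100) → end (x,ẋ)=(0.112345, 0.245298)
phase 2: p=0.3570, T=0.368, ωT=1.064661, cosh=1.622350, sinh=1.277505; start (x,ẋ)=(0.112345, 0.245298) → end (x,ẋ)=(0.068400, -0.506273)
phase 3: p=0.5109, T=0.581, ωT=1.680891, cosh=2.778274, sinh=2.592066; start (x,ẋ)=(0.068400, -0.506273) → end (x,ẋ)=(-1.172079, -4.724915)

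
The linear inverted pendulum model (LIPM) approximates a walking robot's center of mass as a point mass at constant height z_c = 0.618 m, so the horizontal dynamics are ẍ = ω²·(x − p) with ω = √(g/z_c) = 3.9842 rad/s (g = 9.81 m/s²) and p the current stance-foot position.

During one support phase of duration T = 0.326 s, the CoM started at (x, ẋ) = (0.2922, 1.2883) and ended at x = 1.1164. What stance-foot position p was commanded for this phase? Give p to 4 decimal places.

p = 0.0076

ωT = 3.9842·0.326 = 1.298849; cosh(ωT) = 1.968961, sinh(ωT) = 1.696115
x(T) = p + (x₀−p)·cosh(ωT) + (ẋ₀/ω)·sinh(ωT) ⇒ p·(1 − cosh) = x(T) − x₀·cosh − (ẋ₀/ω)·sinh
numerator   = 1.1164 − (0.2922)·1.968961 − (1.2883/3.9842)·1.696115 = -0.007373
denominator = 1 − 1.968961 = -0.968961
p = -0.007373 / -0.968961 = 0.0076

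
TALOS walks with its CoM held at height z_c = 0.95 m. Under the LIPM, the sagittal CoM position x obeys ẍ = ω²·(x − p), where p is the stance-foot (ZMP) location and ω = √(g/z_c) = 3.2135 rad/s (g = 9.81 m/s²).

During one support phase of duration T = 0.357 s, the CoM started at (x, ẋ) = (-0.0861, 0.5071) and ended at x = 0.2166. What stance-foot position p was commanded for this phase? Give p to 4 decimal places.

ωT = 3.2135·0.357 = 1.147219; cosh(ωT) = 1.733471, sinh(ωT) = 1.415953
x(T) = p + (x₀−p)·cosh(ωT) + (ẋ₀/ω)·sinh(ωT) ⇒ p·(1 − cosh) = x(T) − x₀·cosh − (ẋ₀/ω)·sinh
numerator   = 0.2166 − (-0.0861)·1.733471 − (0.5071/3.2135)·1.415953 = 0.142410
denominator = 1 − 1.733471 = -0.733471
p = 0.142410 / -0.733471 = -0.1942

p = -0.1942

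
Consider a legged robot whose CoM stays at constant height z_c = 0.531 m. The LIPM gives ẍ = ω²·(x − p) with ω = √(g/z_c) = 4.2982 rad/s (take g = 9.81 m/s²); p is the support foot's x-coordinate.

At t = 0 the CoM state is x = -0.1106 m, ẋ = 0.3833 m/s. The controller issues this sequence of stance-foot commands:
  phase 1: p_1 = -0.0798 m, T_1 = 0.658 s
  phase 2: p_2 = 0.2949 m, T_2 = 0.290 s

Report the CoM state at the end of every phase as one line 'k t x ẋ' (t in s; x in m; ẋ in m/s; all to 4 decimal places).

phase 1: p=-0.0798, T=0.658, ωT=2.828216, cosh=8.487184, sinh=8.428066; start (x,ẋ)=(-0.110600, 0.383300) → end (x,ẋ)=(0.410383, 2.137392)
phase 2: p=0.2949, T=0.290, ωT=1.246478, cosh=1.882794, sinh=1.595278; start (x,ẋ)=(0.410383, 2.137392) → end (x,ẋ)=(1.305625, 4.816116)

1 0.6580 0.4104 2.1374
2 0.9480 1.3056 4.8161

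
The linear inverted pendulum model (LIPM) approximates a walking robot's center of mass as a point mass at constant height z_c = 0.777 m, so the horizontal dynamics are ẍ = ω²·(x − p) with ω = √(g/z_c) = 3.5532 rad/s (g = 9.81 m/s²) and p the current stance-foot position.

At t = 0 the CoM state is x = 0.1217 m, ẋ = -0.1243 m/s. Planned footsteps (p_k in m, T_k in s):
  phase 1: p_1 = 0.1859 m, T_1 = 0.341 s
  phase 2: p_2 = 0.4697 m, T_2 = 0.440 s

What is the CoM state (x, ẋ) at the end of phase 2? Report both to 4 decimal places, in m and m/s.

x = -1.0339, ẋ = -5.1250

phase 1: p=0.1859, T=0.341, ωT=1.211641, cosh=1.828351, sinh=1.530642; start (x,ẋ)=(0.121700, -0.124300) → end (x,ẋ)=(0.014974, -0.576427)
phase 2: p=0.4697, T=0.440, ωT=1.563408, cosh=2.492244, sinh=2.282823; start (x,ẋ)=(0.014974, -0.576427) → end (x,ẋ)=(-1.033925, -5.125027)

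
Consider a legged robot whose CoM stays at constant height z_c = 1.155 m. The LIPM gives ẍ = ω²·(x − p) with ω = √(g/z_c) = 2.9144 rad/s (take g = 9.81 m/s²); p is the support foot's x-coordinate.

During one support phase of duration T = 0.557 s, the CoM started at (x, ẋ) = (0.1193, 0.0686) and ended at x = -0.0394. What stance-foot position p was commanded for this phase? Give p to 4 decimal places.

ωT = 2.9144·0.557 = 1.623321; cosh(ωT) = 2.633571, sinh(ωT) = 2.436328
x(T) = p + (x₀−p)·cosh(ωT) + (ẋ₀/ω)·sinh(ωT) ⇒ p·(1 − cosh) = x(T) − x₀·cosh − (ẋ₀/ω)·sinh
numerator   = -0.0394 − (0.1193)·2.633571 − (0.0686/2.9144)·2.436328 = -0.410932
denominator = 1 − 2.633571 = -1.633571
p = -0.410932 / -1.633571 = 0.2516

p = 0.2516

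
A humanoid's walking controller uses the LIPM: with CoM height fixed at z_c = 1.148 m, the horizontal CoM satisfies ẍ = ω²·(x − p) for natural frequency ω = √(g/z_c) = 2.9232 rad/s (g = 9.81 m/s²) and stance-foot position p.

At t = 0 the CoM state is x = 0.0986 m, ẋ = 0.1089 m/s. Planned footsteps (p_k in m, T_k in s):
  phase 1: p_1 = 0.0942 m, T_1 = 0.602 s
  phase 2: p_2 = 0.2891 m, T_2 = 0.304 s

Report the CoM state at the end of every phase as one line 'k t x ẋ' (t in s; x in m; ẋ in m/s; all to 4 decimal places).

phase 1: p=0.0942, T=0.602, ωT=1.759766, cosh=2.991582, sinh=2.819497; start (x,ẋ)=(0.098600, 0.108900) → end (x,ẋ)=(0.212400, 0.362048)
phase 2: p=0.2891, T=0.304, ωT=0.888653, cosh=1.421530, sinh=1.010321; start (x,ẋ)=(0.212400, 0.362048) → end (x,ẋ)=(0.305200, 0.288138)

1 0.6020 0.2124 0.3620
2 0.9060 0.3052 0.2881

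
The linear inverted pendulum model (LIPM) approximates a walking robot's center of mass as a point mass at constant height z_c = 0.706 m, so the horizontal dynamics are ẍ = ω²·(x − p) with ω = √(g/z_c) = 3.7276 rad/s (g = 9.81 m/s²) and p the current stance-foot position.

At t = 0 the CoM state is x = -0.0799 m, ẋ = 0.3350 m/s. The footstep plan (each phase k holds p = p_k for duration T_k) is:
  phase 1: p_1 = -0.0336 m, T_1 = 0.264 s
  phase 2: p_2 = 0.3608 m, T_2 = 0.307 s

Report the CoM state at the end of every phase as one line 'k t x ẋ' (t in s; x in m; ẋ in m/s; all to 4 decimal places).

1 0.2640 -0.0008 0.3121
2 0.5710 -0.1464 -1.3619

phase 1: p=-0.0336, T=0.264, ωT=0.984086, cosh=1.524574, sinh=1.150793; start (x,ẋ)=(-0.079900, 0.335000) → end (x,ẋ)=(-0.000766, 0.312119)
phase 2: p=0.3608, T=0.307, ωT=1.144373, cosh=1.729448, sinh=1.411024; start (x,ẋ)=(-0.000766, 0.312119) → end (x,ẋ)=(-0.146361, -1.361946)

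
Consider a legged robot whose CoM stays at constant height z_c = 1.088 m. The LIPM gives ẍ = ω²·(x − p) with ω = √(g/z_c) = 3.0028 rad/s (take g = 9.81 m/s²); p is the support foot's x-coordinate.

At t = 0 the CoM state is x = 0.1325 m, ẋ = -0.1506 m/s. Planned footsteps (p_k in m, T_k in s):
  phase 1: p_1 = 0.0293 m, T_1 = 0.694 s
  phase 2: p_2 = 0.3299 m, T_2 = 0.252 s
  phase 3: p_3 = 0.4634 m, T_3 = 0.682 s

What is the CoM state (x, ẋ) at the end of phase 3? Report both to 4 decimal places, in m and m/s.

phase 1: p=0.0293, T=0.694, ωT=2.083943, cosh=4.080267, sinh=3.955828; start (x,ẋ)=(0.132500, -0.150600) → end (x,ẋ)=(0.251986, 0.611379)
phase 2: p=0.3299, T=0.252, ωT=0.756706, cosh=1.300227, sinh=0.831017; start (x,ẋ)=(0.251986, 0.611379) → end (x,ẋ)=(0.397792, 0.600507)
phase 3: p=0.4634, T=0.682, ωT=2.047910, cosh=3.940342, sinh=3.811338; start (x,ẋ)=(0.397792, 0.600507) → end (x,ẋ)=(0.967082, 1.615339)

x = 0.9671, ẋ = 1.6153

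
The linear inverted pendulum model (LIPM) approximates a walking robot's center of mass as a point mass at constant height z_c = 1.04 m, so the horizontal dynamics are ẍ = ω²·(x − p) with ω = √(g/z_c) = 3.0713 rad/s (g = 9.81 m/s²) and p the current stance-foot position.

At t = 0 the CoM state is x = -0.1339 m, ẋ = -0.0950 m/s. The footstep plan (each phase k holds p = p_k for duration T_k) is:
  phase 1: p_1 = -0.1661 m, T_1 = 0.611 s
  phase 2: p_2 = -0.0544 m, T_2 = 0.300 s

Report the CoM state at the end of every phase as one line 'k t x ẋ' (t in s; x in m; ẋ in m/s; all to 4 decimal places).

phase 1: p=-0.1661, T=0.611, ωT=1.876564, cosh=3.342071, sinh=3.188956; start (x,ẋ)=(-0.133900, -0.095000) → end (x,ẋ)=(-0.157125, -0.002122)
phase 2: p=-0.0544, T=0.300, ωT=0.921390, cosh=1.455373, sinh=1.057408; start (x,ẋ)=(-0.157125, -0.002122) → end (x,ẋ)=(-0.204633, -0.336699)

1 0.6110 -0.1571 -0.0021
2 0.9110 -0.2046 -0.3367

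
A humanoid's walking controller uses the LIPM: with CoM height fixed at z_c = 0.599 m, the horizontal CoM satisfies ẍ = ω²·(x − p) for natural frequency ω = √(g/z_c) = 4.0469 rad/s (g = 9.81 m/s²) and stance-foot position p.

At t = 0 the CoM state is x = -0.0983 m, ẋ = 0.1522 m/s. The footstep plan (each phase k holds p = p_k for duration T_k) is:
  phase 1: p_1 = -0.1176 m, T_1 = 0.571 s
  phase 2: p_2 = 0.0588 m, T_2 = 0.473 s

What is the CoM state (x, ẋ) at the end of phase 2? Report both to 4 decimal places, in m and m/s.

x = 1.3930, ẋ = 5.5059

phase 1: p=-0.1176, T=0.571, ωT=2.310780, cosh=5.090734, sinh=4.991550; start (x,ẋ)=(-0.098300, 0.152200) → end (x,ẋ)=(0.168379, 1.164676)
phase 2: p=0.0588, T=0.473, ωT=1.914184, cosh=3.464432, sinh=3.316969; start (x,ẋ)=(0.168379, 1.164676) → end (x,ẋ)=(1.393033, 5.505861)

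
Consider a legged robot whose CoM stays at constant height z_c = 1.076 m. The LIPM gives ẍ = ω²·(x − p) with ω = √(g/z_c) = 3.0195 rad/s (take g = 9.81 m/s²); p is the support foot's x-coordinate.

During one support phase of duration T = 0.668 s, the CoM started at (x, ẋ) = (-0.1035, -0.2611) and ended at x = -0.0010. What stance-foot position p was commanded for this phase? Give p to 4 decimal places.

ωT = 3.0195·0.668 = 2.017026; cosh(ωT) = 3.824495, sinh(ωT) = 3.691444
x(T) = p + (x₀−p)·cosh(ωT) + (ẋ₀/ω)·sinh(ωT) ⇒ p·(1 − cosh) = x(T) − x₀·cosh − (ẋ₀/ω)·sinh
numerator   = -0.0010 − (-0.1035)·3.824495 − (-0.2611/3.0195)·3.691444 = 0.714039
denominator = 1 − 3.824495 = -2.824495
p = 0.714039 / -2.824495 = -0.2528

p = -0.2528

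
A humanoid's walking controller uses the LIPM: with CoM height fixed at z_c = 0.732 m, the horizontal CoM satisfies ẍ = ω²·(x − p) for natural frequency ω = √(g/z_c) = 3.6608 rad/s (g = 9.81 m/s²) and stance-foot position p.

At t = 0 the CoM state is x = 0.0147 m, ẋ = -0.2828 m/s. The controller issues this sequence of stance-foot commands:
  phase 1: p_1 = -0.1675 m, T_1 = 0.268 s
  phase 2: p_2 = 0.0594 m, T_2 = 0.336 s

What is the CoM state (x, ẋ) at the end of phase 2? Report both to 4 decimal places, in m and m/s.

phase 1: p=-0.1675, T=0.268, ωT=0.981094, cosh=1.521137, sinh=1.146237; start (x,ẋ)=(0.014700, -0.282800) → end (x,ẋ)=(0.021103, 0.334360)
phase 2: p=0.0594, T=0.336, ωT=1.230029, cosh=1.856806, sinh=1.564522; start (x,ẋ)=(0.021103, 0.334360) → end (x,ẋ)=(0.131186, 0.401501)

x = 0.1312, ẋ = 0.4015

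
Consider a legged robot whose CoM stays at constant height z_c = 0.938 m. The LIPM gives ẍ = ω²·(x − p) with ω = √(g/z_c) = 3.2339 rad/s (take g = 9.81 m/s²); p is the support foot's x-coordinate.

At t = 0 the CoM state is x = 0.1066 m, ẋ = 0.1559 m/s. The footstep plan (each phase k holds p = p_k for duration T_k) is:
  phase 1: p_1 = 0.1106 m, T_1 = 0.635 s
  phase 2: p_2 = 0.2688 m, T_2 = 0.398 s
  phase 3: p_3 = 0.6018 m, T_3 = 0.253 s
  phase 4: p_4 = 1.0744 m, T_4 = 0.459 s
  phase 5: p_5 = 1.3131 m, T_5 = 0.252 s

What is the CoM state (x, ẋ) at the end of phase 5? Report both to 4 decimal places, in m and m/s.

x = 2.4689, ẋ = 4.2869

phase 1: p=0.1106, T=0.635, ωT=2.053527, cosh=3.961812, sinh=3.833531; start (x,ẋ)=(0.106600, 0.155900) → end (x,ẋ)=(0.279560, 0.568058)
phase 2: p=0.2688, T=0.398, ωT=1.287092, cosh=1.949155, sinh=1.673083; start (x,ẋ)=(0.279560, 0.568058) → end (x,ẋ)=(0.583661, 1.165449)
phase 3: p=0.6018, T=0.253, ωT=0.818177, cosh=1.353800, sinh=0.912564; start (x,ẋ)=(0.583661, 1.165449) → end (x,ẋ)=(0.906118, 1.524255)
phase 4: p=1.0744, T=0.459, ωT=1.484360, cosh=2.319394, sinh=2.092747; start (x,ẋ)=(0.906118, 1.524255) → end (x,ẋ)=(1.670477, 2.396463)
phase 5: p=1.3131, T=0.252, ωT=0.814943, cosh=1.350856, sinh=0.908191; start (x,ẋ)=(1.670477, 2.396463) → end (x,ẋ)=(2.468874, 4.286890)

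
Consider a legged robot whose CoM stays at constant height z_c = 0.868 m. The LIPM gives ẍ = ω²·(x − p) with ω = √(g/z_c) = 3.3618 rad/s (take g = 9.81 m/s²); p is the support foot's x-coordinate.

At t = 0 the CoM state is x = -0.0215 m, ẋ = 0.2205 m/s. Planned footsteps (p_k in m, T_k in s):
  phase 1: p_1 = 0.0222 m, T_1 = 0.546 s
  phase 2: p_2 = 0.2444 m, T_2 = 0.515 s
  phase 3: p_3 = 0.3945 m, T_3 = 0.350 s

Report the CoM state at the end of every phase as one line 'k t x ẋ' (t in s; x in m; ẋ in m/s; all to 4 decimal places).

1 0.5460 0.0821 0.2600
2 1.0610 -0.0168 -0.7355
3 1.4110 -0.6570 -3.3354

phase 1: p=0.0222, T=0.546, ωT=1.835543, cosh=3.214031, sinh=3.054504; start (x,ẋ)=(-0.021500, 0.220500) → end (x,ẋ)=(0.082091, 0.259955)
phase 2: p=0.2444, T=0.515, ωT=1.731327, cosh=2.912597, sinh=2.735547; start (x,ẋ)=(0.082091, 0.259955) → end (x,ẋ)=(-0.016811, -0.735506)
phase 3: p=0.3945, T=0.350, ωT=1.176630, cosh=1.775871, sinh=1.467555; start (x,ẋ)=(-0.016811, -0.735506) → end (x,ẋ)=(-0.657011, -3.335416)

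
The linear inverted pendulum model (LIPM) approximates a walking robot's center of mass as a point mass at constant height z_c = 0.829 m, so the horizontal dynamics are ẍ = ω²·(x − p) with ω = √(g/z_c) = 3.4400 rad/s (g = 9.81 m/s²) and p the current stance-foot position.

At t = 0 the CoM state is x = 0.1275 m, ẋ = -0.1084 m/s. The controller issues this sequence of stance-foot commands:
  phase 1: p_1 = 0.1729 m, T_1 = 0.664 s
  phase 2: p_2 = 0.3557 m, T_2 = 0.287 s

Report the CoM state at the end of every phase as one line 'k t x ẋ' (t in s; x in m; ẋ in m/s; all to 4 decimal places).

1 0.6640 -0.2053 -1.2963
2 0.9510 -0.9372 -4.2115

phase 1: p=0.1729, T=0.664, ωT=2.284160, cosh=4.959648, sinh=4.857788; start (x,ẋ)=(0.127500, -0.108400) → end (x,ẋ)=(-0.205345, -1.296296)
phase 2: p=0.3557, T=0.287, ωT=0.987280, cosh=1.528257, sinh=1.155668; start (x,ẋ)=(-0.205345, -1.296296) → end (x,ẋ)=(-0.937211, -4.211505)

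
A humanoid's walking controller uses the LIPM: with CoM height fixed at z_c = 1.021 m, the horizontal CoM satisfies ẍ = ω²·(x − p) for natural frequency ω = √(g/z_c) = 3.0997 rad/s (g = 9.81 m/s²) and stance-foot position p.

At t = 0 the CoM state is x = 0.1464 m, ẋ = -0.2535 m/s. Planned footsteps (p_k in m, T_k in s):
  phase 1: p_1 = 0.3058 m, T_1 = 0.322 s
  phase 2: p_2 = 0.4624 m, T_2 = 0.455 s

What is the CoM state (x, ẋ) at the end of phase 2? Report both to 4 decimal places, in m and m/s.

phase 1: p=0.3058, T=0.322, ωT=0.998103, cosh=1.540855, sinh=1.172277; start (x,ẋ)=(0.146400, -0.253500) → end (x,ẋ)=(-0.035683, -0.969819)
phase 2: p=0.4624, T=0.455, ωT=1.410364, cosh=2.170750, sinh=1.926695; start (x,ẋ)=(-0.035683, -0.969819) → end (x,ẋ)=(-1.221630, -5.079877)

x = -1.2216, ẋ = -5.0799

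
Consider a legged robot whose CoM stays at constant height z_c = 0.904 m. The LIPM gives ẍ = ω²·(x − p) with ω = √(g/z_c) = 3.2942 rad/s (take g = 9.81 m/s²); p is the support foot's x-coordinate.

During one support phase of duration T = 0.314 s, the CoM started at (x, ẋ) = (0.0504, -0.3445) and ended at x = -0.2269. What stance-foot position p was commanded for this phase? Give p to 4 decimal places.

p = 0.3050

ωT = 3.2942·0.314 = 1.034379; cosh(ωT) = 1.584403, sinh(ωT) = 1.228955
x(T) = p + (x₀−p)·cosh(ωT) + (ẋ₀/ω)·sinh(ωT) ⇒ p·(1 − cosh) = x(T) − x₀·cosh − (ẋ₀/ω)·sinh
numerator   = -0.2269 − (0.0504)·1.584403 − (-0.3445/3.2942)·1.228955 = -0.178233
denominator = 1 − 1.584403 = -0.584403
p = -0.178233 / -0.584403 = 0.3050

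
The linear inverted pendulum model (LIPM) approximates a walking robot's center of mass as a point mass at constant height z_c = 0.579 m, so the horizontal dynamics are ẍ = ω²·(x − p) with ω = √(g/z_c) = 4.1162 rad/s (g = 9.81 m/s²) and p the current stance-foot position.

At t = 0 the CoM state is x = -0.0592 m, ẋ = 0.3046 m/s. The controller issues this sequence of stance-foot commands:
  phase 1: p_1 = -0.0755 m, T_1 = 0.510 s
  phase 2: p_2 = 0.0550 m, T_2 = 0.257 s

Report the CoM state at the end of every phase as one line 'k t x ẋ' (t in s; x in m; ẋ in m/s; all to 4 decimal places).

phase 1: p=-0.0755, T=0.510, ωT=2.099262, cosh=4.141346, sinh=4.018799; start (x,ẋ)=(-0.059200, 0.304600) → end (x,ẋ)=(0.289396, 1.531092)
phase 2: p=0.0550, T=0.257, ωT=1.057863, cosh=1.613704, sinh=1.266507; start (x,ẋ)=(0.289396, 1.531092) → end (x,ẋ)=(0.904345, 3.692682)

1 0.5100 0.2894 1.5311
2 0.7670 0.9043 3.6927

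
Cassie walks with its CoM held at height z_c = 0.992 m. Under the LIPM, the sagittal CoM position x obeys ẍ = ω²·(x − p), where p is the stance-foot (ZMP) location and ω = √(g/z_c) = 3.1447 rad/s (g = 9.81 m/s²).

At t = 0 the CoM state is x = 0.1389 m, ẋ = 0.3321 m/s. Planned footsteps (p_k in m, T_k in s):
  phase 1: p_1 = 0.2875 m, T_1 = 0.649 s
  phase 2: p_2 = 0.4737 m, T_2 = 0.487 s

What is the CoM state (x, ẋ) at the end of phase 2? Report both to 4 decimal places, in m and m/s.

phase 1: p=0.2875, T=0.649, ωT=2.040910, cosh=3.913762, sinh=3.783851; start (x,ẋ)=(0.138900, 0.332100) → end (x,ẋ)=(0.105513, -0.468443)
phase 2: p=0.4737, T=0.487, ωT=1.531469, cosh=2.420592, sinh=2.204374; start (x,ẋ)=(0.105513, -0.468443) → end (x,ẋ)=(-0.745899, -3.686213)

x = -0.7459, ẋ = -3.6862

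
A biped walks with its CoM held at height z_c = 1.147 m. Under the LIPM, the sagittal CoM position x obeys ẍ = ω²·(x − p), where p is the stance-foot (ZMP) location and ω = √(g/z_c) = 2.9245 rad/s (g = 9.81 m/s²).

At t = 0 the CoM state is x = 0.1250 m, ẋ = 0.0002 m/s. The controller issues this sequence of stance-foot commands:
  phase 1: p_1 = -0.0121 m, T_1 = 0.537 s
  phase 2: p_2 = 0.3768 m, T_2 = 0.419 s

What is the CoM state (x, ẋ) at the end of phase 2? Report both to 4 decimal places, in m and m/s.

x = 0.7848, ẋ = 1.5028

phase 1: p=-0.0121, T=0.537, ωT=1.570457, cosh=2.508397, sinh=2.300446; start (x,ẋ)=(0.125000, 0.000200) → end (x,ẋ)=(0.331958, 0.922863)
phase 2: p=0.3768, T=0.419, ωT=1.225365, cosh=1.849530, sinh=1.555880; start (x,ẋ)=(0.331958, 0.922863) → end (x,ẋ)=(0.784842, 1.502827)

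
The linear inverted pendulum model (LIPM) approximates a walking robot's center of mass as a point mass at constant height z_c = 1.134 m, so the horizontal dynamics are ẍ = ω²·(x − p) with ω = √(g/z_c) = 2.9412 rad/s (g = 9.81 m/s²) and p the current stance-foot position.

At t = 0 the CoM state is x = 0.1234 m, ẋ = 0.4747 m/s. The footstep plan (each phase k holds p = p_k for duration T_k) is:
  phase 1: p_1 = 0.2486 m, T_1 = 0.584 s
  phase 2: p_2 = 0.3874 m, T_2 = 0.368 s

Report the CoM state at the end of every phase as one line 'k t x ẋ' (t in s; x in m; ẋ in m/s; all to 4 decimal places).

1 0.5840 0.3237 0.3722
2 0.9520 0.4480 0.3677

phase 1: p=0.2486, T=0.584, ωT=1.717661, cosh=2.875483, sinh=2.695997; start (x,ẋ)=(0.123400, 0.474700) → end (x,ẋ)=(0.323715, 0.372222)
phase 2: p=0.3874, T=0.368, ωT=1.082362, cosh=1.645218, sinh=1.306424; start (x,ẋ)=(0.323715, 0.372222) → end (x,ẋ)=(0.447958, 0.367679)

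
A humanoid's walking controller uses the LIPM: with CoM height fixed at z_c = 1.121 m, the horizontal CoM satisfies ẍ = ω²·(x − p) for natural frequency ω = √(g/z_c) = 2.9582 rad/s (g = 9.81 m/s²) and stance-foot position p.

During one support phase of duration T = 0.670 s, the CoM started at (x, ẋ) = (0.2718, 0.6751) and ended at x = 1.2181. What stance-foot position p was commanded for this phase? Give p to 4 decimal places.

p = 0.2222

ωT = 2.9582·0.670 = 1.981994; cosh(ωT) = 3.697497, sinh(ωT) = 3.559703
x(T) = p + (x₀−p)·cosh(ωT) + (ẋ₀/ω)·sinh(ωT) ⇒ p·(1 − cosh) = x(T) − x₀·cosh − (ẋ₀/ω)·sinh
numerator   = 1.2181 − (0.2718)·3.697497 − (0.6751/2.9582)·3.559703 = -0.599250
denominator = 1 − 3.697497 = -2.697497
p = -0.599250 / -2.697497 = 0.2222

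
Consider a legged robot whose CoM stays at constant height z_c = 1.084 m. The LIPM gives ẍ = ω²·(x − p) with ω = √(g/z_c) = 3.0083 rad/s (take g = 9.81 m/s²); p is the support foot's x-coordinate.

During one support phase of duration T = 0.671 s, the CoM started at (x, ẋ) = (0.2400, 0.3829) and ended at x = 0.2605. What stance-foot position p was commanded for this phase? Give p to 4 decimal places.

ωT = 3.0083·0.671 = 2.018569; cosh(ωT) = 3.830196, sinh(ωT) = 3.697351
x(T) = p + (x₀−p)·cosh(ωT) + (ẋ₀/ω)·sinh(ωT) ⇒ p·(1 − cosh) = x(T) − x₀·cosh − (ẋ₀/ω)·sinh
numerator   = 0.2605 − (0.2400)·3.830196 − (0.3829/3.0083)·3.697351 = -1.129350
denominator = 1 − 3.830196 = -2.830196
p = -1.129350 / -2.830196 = 0.3990

p = 0.3990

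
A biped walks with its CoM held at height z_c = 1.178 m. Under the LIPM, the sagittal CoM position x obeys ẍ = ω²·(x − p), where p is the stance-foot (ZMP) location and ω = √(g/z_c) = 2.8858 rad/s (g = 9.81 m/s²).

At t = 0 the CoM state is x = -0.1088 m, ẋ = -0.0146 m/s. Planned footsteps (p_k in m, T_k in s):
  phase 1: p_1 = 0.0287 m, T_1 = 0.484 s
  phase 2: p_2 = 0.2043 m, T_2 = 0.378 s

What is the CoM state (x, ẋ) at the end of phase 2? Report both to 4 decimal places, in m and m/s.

phase 1: p=0.0287, T=0.484, ωT=1.396727, cosh=2.144678, sinh=1.897272; start (x,ẋ)=(-0.108800, -0.014600) → end (x,ẋ)=(-0.275792, -0.784145)
phase 2: p=0.2043, T=0.378, ωT=1.090832, cosh=1.656344, sinh=1.320407; start (x,ẋ)=(-0.275792, -0.784145) → end (x,ẋ)=(-0.949685, -3.128171)

x = -0.9497, ẋ = -3.1282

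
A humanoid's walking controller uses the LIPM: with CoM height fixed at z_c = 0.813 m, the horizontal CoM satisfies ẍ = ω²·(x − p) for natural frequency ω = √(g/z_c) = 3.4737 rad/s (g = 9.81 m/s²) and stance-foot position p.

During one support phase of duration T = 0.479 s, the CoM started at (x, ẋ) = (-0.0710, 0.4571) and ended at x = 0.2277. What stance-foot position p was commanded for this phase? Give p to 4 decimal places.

ωT = 3.4737·0.479 = 1.663902; cosh(ωT) = 2.734636, sinh(ωT) = 2.545238
x(T) = p + (x₀−p)·cosh(ωT) + (ẋ₀/ω)·sinh(ωT) ⇒ p·(1 − cosh) = x(T) − x₀·cosh − (ẋ₀/ω)·sinh
numerator   = 0.2277 − (-0.0710)·2.734636 − (0.4571/3.4737)·2.545238 = 0.086934
denominator = 1 − 2.734636 = -1.734636
p = 0.086934 / -1.734636 = -0.0501

p = -0.0501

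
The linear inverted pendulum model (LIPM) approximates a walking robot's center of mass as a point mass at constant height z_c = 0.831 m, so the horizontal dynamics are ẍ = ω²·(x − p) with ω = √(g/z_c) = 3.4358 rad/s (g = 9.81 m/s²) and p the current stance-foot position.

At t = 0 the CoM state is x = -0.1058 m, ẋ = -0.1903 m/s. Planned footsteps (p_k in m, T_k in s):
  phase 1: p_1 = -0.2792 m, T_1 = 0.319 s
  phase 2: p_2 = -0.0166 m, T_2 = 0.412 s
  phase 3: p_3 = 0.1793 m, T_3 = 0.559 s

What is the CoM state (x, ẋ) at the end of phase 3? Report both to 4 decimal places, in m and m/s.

x = 0.7654, ẋ = 2.1352

phase 1: p=-0.2792, T=0.319, ωT=1.096020, cosh=1.663216, sinh=1.329018; start (x,ẋ)=(-0.105800, -0.190300) → end (x,ẋ)=(-0.064409, 0.475276)
phase 2: p=-0.0166, T=0.412, ωT=1.415550, cosh=2.180771, sinh=1.937979; start (x,ẋ)=(-0.064409, 0.475276) → end (x,ẋ)=(0.147221, 0.718130)
phase 3: p=0.1793, T=0.559, ωT=1.920612, cosh=3.485826, sinh=3.339309; start (x,ẋ)=(0.147221, 0.718130) → end (x,ẋ)=(0.765439, 2.135225)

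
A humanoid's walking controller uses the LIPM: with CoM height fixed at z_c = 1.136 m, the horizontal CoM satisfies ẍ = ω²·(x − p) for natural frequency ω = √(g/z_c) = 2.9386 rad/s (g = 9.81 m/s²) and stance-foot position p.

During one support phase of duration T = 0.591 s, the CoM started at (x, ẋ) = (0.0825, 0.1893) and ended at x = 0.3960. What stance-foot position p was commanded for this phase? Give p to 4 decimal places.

ωT = 2.9386·0.591 = 1.736713; cosh(ωT) = 2.927372, sinh(ωT) = 2.751273
x(T) = p + (x₀−p)·cosh(ωT) + (ẋ₀/ω)·sinh(ωT) ⇒ p·(1 − cosh) = x(T) − x₀·cosh − (ẋ₀/ω)·sinh
numerator   = 0.3960 − (0.0825)·2.927372 − (0.1893/2.9386)·2.751273 = -0.022741
denominator = 1 − 2.927372 = -1.927372
p = -0.022741 / -1.927372 = 0.0118

p = 0.0118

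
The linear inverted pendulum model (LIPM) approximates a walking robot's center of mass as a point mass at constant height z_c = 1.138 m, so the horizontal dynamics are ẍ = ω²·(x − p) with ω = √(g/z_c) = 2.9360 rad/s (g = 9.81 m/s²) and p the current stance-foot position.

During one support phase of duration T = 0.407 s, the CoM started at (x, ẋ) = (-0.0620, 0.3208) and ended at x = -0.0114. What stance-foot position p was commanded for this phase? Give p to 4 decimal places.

ωT = 2.9360·0.407 = 1.194952; cosh(ωT) = 1.803059, sinh(ωT) = 1.500340
x(T) = p + (x₀−p)·cosh(ωT) + (ẋ₀/ω)·sinh(ωT) ⇒ p·(1 − cosh) = x(T) − x₀·cosh − (ẋ₀/ω)·sinh
numerator   = -0.0114 − (-0.0620)·1.803059 − (0.3208/2.9360)·1.500340 = -0.063544
denominator = 1 − 1.803059 = -0.803059
p = -0.063544 / -0.803059 = 0.0791

p = 0.0791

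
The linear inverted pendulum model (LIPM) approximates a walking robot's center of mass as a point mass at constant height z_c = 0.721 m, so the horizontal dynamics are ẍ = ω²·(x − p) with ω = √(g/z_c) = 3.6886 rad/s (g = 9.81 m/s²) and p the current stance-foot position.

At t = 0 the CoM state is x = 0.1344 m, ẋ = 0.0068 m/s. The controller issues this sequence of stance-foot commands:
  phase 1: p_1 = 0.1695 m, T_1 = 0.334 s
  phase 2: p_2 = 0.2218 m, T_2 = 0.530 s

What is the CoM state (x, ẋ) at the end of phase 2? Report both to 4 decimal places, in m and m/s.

phase 1: p=0.1695, T=0.334, ωT=1.231992, cosh=1.859882, sinh=1.568171; start (x,ẋ)=(0.134400, 0.006800) → end (x,ẋ)=(0.107109, -0.190384)
phase 2: p=0.2218, T=0.530, ωT=1.954958, cosh=3.602596, sinh=3.461026; start (x,ẋ)=(0.107109, -0.190384) → end (x,ẋ)=(-0.370023, -2.150059)

x = -0.3700, ẋ = -2.1501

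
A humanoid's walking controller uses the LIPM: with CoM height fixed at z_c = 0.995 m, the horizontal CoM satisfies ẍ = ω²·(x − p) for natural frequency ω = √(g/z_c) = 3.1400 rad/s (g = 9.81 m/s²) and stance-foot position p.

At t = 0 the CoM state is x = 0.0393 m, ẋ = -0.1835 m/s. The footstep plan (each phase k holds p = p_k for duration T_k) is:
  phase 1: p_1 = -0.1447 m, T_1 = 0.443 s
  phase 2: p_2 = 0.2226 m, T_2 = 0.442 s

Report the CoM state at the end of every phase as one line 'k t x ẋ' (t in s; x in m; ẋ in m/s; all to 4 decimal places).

phase 1: p=-0.1447, T=0.443, ωT=1.391020, cosh=2.133884, sinh=1.885063; start (x,ẋ)=(0.039300, -0.183500) → end (x,ẋ)=(0.137773, 0.697546)
phase 2: p=0.2226, T=0.442, ωT=1.387880, cosh=2.127976, sinh=1.878372; start (x,ẋ)=(0.137773, 0.697546) → end (x,ẋ)=(0.459367, 0.984042)

1 0.4430 0.1378 0.6975
2 0.8850 0.4594 0.9840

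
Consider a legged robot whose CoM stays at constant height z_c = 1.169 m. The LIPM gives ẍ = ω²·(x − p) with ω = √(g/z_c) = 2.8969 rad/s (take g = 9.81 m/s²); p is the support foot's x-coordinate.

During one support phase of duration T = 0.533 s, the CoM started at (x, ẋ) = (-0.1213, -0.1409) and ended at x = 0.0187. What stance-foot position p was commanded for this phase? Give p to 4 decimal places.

ωT = 2.8969·0.533 = 1.544048; cosh(ωT) = 2.448512, sinh(ωT) = 2.234997
x(T) = p + (x₀−p)·cosh(ωT) + (ẋ₀/ω)·sinh(ωT) ⇒ p·(1 − cosh) = x(T) − x₀·cosh − (ẋ₀/ω)·sinh
numerator   = 0.0187 − (-0.1213)·2.448512 − (-0.1409/2.8969)·2.234997 = 0.424411
denominator = 1 − 2.448512 = -1.448512
p = 0.424411 / -1.448512 = -0.2930

p = -0.2930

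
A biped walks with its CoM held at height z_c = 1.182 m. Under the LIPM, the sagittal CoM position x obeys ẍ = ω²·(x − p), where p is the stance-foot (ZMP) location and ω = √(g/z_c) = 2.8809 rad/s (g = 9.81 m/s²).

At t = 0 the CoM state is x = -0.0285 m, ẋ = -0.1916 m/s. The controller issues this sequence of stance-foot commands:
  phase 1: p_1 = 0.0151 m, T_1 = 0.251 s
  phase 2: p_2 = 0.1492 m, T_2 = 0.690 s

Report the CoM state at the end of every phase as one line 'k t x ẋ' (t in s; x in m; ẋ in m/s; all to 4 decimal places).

phase 1: p=0.0151, T=0.251, ωT=0.723106, cosh=1.273033, sinh=0.787791; start (x,ẋ)=(-0.028500, -0.191600) → end (x,ẋ)=(-0.092798, -0.342865)
phase 2: p=0.1492, T=0.690, ωT=1.987821, cosh=3.718302, sinh=3.581308; start (x,ẋ)=(-0.092798, -0.342865) → end (x,ẋ)=(-1.176844, -3.771664)

1 0.2510 -0.0928 -0.3429
2 0.9410 -1.1768 -3.7717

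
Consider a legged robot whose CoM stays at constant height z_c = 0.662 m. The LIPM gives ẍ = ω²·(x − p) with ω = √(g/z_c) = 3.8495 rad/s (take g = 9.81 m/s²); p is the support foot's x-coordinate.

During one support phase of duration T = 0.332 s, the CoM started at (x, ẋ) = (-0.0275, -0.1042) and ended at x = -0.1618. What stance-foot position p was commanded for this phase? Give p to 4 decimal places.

ωT = 3.8495·0.332 = 1.278034; cosh(ωT) = 1.934080, sinh(ωT) = 1.655496
x(T) = p + (x₀−p)·cosh(ωT) + (ẋ₀/ω)·sinh(ωT) ⇒ p·(1 − cosh) = x(T) − x₀·cosh − (ẋ₀/ω)·sinh
numerator   = -0.1618 − (-0.0275)·1.934080 − (-0.1042/3.8495)·1.655496 = -0.063801
denominator = 1 − 1.934080 = -0.934080
p = -0.063801 / -0.934080 = 0.0683

p = 0.0683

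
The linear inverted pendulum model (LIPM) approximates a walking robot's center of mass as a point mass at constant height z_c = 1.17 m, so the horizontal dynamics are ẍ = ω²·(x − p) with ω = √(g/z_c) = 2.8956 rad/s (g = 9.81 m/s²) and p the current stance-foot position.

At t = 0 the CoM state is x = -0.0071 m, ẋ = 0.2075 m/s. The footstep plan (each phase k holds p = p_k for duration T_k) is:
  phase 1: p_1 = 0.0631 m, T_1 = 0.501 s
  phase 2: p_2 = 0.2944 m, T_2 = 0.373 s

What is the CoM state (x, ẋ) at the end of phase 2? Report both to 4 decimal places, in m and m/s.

x = -0.0819, ẋ = -0.8295

phase 1: p=0.0631, T=0.501, ωT=1.450696, cosh=2.250244, sinh=2.015837; start (x,ẋ)=(-0.007100, 0.207500) → end (x,ẋ)=(0.049589, 0.057164)
phase 2: p=0.2944, T=0.373, ωT=1.080059, cosh=1.642214, sinh=1.302639; start (x,ẋ)=(0.049589, 0.057164) → end (x,ẋ)=(-0.081916, -0.829533)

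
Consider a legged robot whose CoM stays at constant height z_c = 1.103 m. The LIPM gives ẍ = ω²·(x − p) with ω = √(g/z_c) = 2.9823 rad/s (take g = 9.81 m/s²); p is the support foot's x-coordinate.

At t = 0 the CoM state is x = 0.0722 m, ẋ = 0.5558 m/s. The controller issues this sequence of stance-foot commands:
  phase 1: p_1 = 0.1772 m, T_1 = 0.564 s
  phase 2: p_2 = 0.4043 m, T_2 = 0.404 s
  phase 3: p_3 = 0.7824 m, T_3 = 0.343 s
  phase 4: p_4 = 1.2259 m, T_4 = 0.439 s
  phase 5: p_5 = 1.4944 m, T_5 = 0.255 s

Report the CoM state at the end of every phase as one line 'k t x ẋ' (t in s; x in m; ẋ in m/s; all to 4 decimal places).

phase 1: p=0.1772, T=0.564, ωT=1.682017, cosh=2.781194, sinh=2.595196; start (x,ẋ)=(0.072200, 0.555800) → end (x,ẋ)=(0.368831, 0.733124)
phase 2: p=0.4043, T=0.404, ωT=1.204849, cosh=1.817997, sinh=1.518259; start (x,ẋ)=(0.368831, 0.733124) → end (x,ẋ)=(0.713045, 1.172219)
phase 3: p=0.7824, T=0.343, ωT=1.022929, cosh=1.570435, sinh=1.210894; start (x,ẋ)=(0.713045, 1.172219) → end (x,ẋ)=(1.149435, 1.590434)
phase 4: p=1.2259, T=0.439, ωT=1.309230, cosh=1.986674, sinh=1.716646; start (x,ẋ)=(1.149435, 1.590434) → end (x,ẋ)=(1.989460, 2.768206)
phase 5: p=1.4944, T=0.255, ωT=0.760486, cosh=1.303378, sinh=0.835939; start (x,ẋ)=(1.989460, 2.768206) → end (x,ẋ)=(2.915579, 4.842214)

1 0.5640 0.3688 0.7331
2 0.9680 0.7130 1.1722
3 1.3110 1.1494 1.5904
4 1.7500 1.9895 2.7682
5 2.0050 2.9156 4.8422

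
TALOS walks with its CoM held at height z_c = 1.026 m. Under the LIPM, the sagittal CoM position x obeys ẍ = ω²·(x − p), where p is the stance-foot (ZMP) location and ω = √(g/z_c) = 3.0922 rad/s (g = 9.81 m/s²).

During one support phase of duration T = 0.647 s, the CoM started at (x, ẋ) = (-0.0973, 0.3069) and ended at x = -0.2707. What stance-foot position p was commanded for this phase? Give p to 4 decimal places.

ωT = 3.0922·0.647 = 2.000653; cosh(ωT) = 3.764566, sinh(ωT) = 3.629319
x(T) = p + (x₀−p)·cosh(ωT) + (ẋ₀/ω)·sinh(ωT) ⇒ p·(1 − cosh) = x(T) − x₀·cosh − (ẋ₀/ω)·sinh
numerator   = -0.2707 − (-0.0973)·3.764566 − (0.3069/3.0922)·3.629319 = -0.264617
denominator = 1 − 3.764566 = -2.764566
p = -0.264617 / -2.764566 = 0.0957

p = 0.0957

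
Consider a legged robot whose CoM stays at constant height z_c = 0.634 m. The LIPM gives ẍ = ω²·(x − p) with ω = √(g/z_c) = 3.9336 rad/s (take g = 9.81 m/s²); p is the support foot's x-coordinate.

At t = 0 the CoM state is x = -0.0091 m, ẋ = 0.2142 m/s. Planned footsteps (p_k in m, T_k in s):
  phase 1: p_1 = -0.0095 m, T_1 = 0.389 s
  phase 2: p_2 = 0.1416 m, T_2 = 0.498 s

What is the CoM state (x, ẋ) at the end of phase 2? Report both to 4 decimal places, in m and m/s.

x = 0.4928, ẋ = 1.4716

phase 1: p=-0.0095, T=0.389, ωT=1.530170, cosh=2.417731, sinh=2.201233; start (x,ẋ)=(-0.009100, 0.214200) → end (x,ẋ)=(0.111333, 0.521342)
phase 2: p=0.1416, T=0.498, ωT=1.958933, cosh=3.616382, sinh=3.475373; start (x,ẋ)=(0.111333, 0.521342) → end (x,ẋ)=(0.492753, 1.471596)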